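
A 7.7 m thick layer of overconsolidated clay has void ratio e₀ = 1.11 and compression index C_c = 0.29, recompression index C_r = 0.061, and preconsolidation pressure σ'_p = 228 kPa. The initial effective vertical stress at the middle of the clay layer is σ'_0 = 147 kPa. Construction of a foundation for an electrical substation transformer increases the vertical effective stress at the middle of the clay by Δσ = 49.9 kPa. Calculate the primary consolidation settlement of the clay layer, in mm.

Final effective stress: σ'_f = 147 + 49.9 = 196.9 kPa.
σ'_f = 196.9 ≤ σ'_p = 228 kPa, so the clay remains overconsolidated and only the recompression index applies:
S_c = C_r·H/(1+e₀)·log₁₀(σ'_f/σ'_0) = 0.061×7.7/2.11×log₁₀(196.9/147)
    = 0.22261 × 0.12693 = 0.02826 m

S_c ≈ 28.3 mm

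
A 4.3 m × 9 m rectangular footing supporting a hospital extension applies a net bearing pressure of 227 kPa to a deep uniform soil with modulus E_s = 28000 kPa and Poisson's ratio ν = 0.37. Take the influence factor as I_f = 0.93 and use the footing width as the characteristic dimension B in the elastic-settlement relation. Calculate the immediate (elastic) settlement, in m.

S_e ≈ 0.028 m

Immediate (elastic) settlement: S_e = q·B·(1−ν²)/E_s · I_f.
S_e = 227 × 4.3 × (1 − 0.37²) / 28000 × 0.93
    = 227 × 4.3 × 0.8631 / 28000 × 0.93
    = 0.02798 m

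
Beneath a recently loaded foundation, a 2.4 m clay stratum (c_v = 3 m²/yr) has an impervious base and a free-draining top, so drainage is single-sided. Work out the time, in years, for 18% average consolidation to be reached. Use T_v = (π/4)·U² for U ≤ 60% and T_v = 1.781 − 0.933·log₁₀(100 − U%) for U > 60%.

Drainage path length: H_d = H = 2.4 m (single drainage).
U ≤ 60%: T_v = (π/4)·U² = (π/4)×0.18² = 0.025447.
t = T_v·H_d²/c_v = 0.025447×2.4²/3 = 0.04886 years.

t ≈ 0.0489 years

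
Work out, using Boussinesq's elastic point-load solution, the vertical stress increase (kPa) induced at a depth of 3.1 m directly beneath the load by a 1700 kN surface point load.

Boussinesq vertical stress below a point load on an elastic half-space:
Δσ_z = 3P/(2πz²) · [1 + (r/z)²]^(−5/2)
r/z = 0/3.1 = 0; [1+(r/z)²]^(−5/2) = 1.
Δσ_z = 3×1700/(2π×3.1²) × 1 = 84.463 × 1 = 84.46 kPa

Δσ_z ≈ 84.5 kPa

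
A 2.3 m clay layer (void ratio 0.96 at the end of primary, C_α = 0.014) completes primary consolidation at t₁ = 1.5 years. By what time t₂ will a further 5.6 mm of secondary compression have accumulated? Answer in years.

S_s = C_α·H/(1+e_p)·log₁₀(t₂/t₁) ⇒ log₁₀(t₂/t₁) = S_s·(1+e_p)/(C_α·H).
log₁₀(t₂/t₁) = 0.0056 × (1+0.96) / (0.014×2.3) = 0.3409
t₂ = t₁ × 10^0.3409 = 1.5 × 2.192 = 3.288 years

t₂ ≈ 3.29 years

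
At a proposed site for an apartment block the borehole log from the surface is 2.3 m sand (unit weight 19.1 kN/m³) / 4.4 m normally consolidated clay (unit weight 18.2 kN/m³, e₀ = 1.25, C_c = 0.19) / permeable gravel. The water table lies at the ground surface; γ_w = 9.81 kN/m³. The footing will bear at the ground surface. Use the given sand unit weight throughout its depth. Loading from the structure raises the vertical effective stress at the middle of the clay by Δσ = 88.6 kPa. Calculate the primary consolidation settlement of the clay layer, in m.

Mid-depth of clay below the ground surface: z = 2.3 + 4.4/2 = 4.5 m.
Total vertical stress at mid-clay: σ_v = 19.1×2.3 + 18.2×2.2 = 83.97 kPa.
Pore pressure: u = 9.81×(4.5 − 0) = 44.145 kPa.
Initial effective stress: σ'_0 = σ_v − u = 83.97 − 44.145 = 39.825 kPa.
Final effective stress: σ'_f = σ'_0 + Δσ = 39.825 + 88.6 = 128.43 kPa.
Normally consolidated clay, so the full stress increment lies on the virgin compression line:
S_c = C_c·H/(1+e₀)·log₁₀(σ'_f/σ'_0) = 0.19×4.4/(1+1.25)×log₁₀(128.43/39.825)
    = 0.37156 × 0.50851 = 0.1889 m

S_c ≈ 0.189 m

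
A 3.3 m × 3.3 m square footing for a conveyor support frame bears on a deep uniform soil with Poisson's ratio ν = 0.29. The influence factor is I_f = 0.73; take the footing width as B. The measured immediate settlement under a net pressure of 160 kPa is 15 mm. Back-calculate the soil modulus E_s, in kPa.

S_e = q·B·(1−ν²)/E_s · I_f  ⇒  E_s = q·B·(1−ν²)·I_f / S_e.
E_s = 160 × 3.3 × 0.9159 × 0.73 / 0.015 = 23530 kPa

E_s ≈ 23500 kPa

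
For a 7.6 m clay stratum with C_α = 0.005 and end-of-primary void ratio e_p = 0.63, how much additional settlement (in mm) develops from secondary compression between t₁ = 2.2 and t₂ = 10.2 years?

S_s ≈ 15.5 mm

Secondary compression: S_s = C_α·H/(1+e_p)·log₁₀(t₂/t₁)
S_s = 0.005×7.6/(1+0.63)×log₁₀(10.2/2.2)
    = 0.02331 × 0.6662 = 0.01553 m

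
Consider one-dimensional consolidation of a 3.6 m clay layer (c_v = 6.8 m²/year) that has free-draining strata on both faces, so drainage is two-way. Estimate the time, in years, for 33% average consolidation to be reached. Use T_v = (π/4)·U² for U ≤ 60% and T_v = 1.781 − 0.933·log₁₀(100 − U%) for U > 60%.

Drainage path length: H_d = H/2 = 1.8 m (double drainage).
U ≤ 60%: T_v = (π/4)·U² = (π/4)×0.33² = 0.08553.
t = T_v·H_d²/c_v = 0.08553×1.8²/6.8 = 0.04075 years.

t ≈ 0.0408 years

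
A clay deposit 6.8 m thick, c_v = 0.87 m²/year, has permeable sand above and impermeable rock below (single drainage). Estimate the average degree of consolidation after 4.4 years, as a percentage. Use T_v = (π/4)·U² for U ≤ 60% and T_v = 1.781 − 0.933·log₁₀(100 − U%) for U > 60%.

U ≈ 32.5 %

Drainage path length: H_d = H = 6.8 m (single drainage).
T_v = c_v·t/H_d² = 0.87×4.4/6.8² = 0.082785.
T_v = 0.082785 corresponds to the U ≤ 60% branch:
U = √(4T_v/π) = 0.3247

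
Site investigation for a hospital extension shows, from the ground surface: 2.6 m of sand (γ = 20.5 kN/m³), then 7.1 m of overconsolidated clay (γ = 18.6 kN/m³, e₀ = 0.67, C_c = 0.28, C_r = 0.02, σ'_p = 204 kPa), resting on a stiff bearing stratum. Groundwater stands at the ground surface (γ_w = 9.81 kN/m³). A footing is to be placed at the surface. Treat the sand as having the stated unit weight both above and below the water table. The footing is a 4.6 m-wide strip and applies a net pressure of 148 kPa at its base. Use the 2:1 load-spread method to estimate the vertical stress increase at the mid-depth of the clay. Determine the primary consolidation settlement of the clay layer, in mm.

Mid-depth of clay below the ground surface: z = 2.6 + 7.1/2 = 6.15 m.
Total vertical stress at mid-clay: σ_v = 20.5×2.6 + 18.6×3.55 = 119.33 kPa.
Pore pressure: u = 9.81×(6.15 − 0) = 60.332 kPa.
Initial effective stress: σ'_0 = σ_v − u = 119.33 − 60.332 = 58.998 kPa.
Stress increase at mid-clay by the 2:1 spreading method:
Δσ = qB/(B+z) = 148×4.6/(4.6+6.15) = 63.33 kPa
Final effective stress: σ'_f = 58.998 + 63.33 = 122.33 kPa.
σ'_f = 122.33 ≤ σ'_p = 204 kPa, so the clay remains overconsolidated and only the recompression index applies:
S_c = C_r·H/(1+e₀)·log₁₀(σ'_f/σ'_0) = 0.02×7.1/1.67×log₁₀(122.33/58.998)
    = 0.08503 × 0.3167 = 0.02693 m

S_c ≈ 26.9 mm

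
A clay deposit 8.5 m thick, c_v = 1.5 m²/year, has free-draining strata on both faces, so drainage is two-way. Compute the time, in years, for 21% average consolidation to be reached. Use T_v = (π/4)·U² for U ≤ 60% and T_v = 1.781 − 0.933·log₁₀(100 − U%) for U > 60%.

Drainage path length: H_d = H/2 = 4.25 m (double drainage).
U ≤ 60%: T_v = (π/4)·U² = (π/4)×0.21² = 0.034636.
t = T_v·H_d²/c_v = 0.034636×4.25²/1.5 = 0.4171 years.

t ≈ 0.417 years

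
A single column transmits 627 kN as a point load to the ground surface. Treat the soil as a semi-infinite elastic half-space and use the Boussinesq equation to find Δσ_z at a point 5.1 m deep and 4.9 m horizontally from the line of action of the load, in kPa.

Boussinesq vertical stress below a point load on an elastic half-space:
Δσ_z = 3P/(2πz²) · [1 + (r/z)²]^(−5/2)
r/z = 4.9/5.1 = 0.96078; [1+(r/z)²]^(−5/2) = 0.19498.
Δσ_z = 3×627/(2π×5.1²) × 0.19498 = 11.51 × 0.19498 = 2.244 kPa

Δσ_z ≈ 2.24 kPa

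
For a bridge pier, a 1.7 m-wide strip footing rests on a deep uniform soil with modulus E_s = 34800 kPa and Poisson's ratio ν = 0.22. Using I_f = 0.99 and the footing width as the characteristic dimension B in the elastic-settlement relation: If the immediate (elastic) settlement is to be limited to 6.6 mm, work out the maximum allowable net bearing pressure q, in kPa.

q ≈ 143 kPa

S_e = q·B·(1−ν²)/E_s · I_f  ⇒  q = S_e·E_s / (B·(1−ν²)·I_f).
q = 0.0066 × 34800 / (1.7 × 0.9516 × 0.99) = 143.4 kPa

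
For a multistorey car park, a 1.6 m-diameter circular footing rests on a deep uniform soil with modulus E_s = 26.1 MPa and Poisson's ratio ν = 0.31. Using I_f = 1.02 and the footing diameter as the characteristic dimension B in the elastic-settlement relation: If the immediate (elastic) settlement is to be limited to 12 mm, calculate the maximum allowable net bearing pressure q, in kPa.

E_s = 26.1 MPa = 26100 kPa.
S_e = q·B·(1−ν²)/E_s · I_f  ⇒  q = S_e·E_s / (B·(1−ν²)·I_f).
q = 0.012 × 26100 / (1.6 × 0.9039 × 1.02) = 212.3 kPa

q ≈ 212 kPa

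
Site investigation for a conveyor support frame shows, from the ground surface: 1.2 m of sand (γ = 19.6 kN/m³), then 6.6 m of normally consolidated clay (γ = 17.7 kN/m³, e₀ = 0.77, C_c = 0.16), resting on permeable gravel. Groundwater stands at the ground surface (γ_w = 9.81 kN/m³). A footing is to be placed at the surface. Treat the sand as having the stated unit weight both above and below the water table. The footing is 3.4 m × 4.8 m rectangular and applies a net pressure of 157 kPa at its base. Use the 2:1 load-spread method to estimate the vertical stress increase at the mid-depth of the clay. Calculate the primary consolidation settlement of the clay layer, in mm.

S_c ≈ 169 mm

Mid-depth of clay below the ground surface: z = 1.2 + 6.6/2 = 4.5 m.
Total vertical stress at mid-clay: σ_v = 19.6×1.2 + 17.7×3.3 = 81.93 kPa.
Pore pressure: u = 9.81×(4.5 − 0) = 44.145 kPa.
Initial effective stress: σ'_0 = σ_v − u = 81.93 − 44.145 = 37.785 kPa.
Stress increase at mid-clay by the 2:1 spreading method:
Δσ = qBL/((B+z)(L+z)) = 157×3.4×4.8/((3.4+4.5)(4.8+4.5)) = 34.875 kPa
Final effective stress: σ'_f = σ'_0 + Δσ = 37.785 + 34.875 = 72.66 kPa.
Normally consolidated clay, so the full stress increment lies on the virgin compression line:
S_c = C_c·H/(1+e₀)·log₁₀(σ'_f/σ'_0) = 0.16×6.6/(1+0.77)×log₁₀(72.66/37.785)
    = 0.59661 × 0.28398 = 0.1694 m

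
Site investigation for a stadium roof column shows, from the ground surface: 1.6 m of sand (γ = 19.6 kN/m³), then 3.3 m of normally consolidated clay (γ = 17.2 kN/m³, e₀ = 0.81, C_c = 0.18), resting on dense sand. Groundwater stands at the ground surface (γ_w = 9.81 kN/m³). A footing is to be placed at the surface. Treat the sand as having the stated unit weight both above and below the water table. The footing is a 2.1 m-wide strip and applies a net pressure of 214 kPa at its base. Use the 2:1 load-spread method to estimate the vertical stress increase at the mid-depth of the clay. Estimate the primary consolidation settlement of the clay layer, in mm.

Mid-depth of clay below the ground surface: z = 1.6 + 3.3/2 = 3.25 m.
Total vertical stress at mid-clay: σ_v = 19.6×1.6 + 17.2×1.65 = 59.74 kPa.
Pore pressure: u = 9.81×(3.25 − 0) = 31.883 kPa.
Initial effective stress: σ'_0 = σ_v − u = 59.74 − 31.883 = 27.857 kPa.
Stress increase at mid-clay by the 2:1 spreading method:
Δσ = qB/(B+z) = 214×2.1/(2.1+3.25) = 84 kPa
Final effective stress: σ'_f = σ'_0 + Δσ = 27.857 + 84 = 111.86 kPa.
Normally consolidated clay, so the full stress increment lies on the virgin compression line:
S_c = C_c·H/(1+e₀)·log₁₀(σ'_f/σ'_0) = 0.18×3.3/(1+0.81)×log₁₀(111.86/27.857)
    = 0.32818 × 0.60374 = 0.1981 m

S_c ≈ 198 mm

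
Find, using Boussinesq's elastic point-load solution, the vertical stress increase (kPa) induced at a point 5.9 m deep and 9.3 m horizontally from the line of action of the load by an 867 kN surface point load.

Δσ_z ≈ 0.525 kPa

Boussinesq vertical stress below a point load on an elastic half-space:
Δσ_z = 3P/(2πz²) · [1 + (r/z)²]^(−5/2)
r/z = 9.3/5.9 = 1.5763; [1+(r/z)²]^(−5/2) = 0.044117.
Δσ_z = 3×867/(2π×5.9²) × 0.044117 = 11.892 × 0.044117 = 0.5246 kPa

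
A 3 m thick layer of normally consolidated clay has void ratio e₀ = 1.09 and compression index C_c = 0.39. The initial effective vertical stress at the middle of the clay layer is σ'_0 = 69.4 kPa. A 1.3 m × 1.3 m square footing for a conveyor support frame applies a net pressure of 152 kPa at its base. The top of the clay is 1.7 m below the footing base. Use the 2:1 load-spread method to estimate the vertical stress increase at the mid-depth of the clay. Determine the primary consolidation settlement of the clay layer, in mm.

S_c ≈ 40.8 mm

Mid-depth of clay below the footing base: z = 1.7 + 3/2 = 3.2 m.
Stress increase at mid-clay by the 2:1 spreading method:
Δσ = qBL/((B+z)(L+z)) = 152×1.3×1.3/((1.3+3.2)(1.3+3.2)) = 12.685 kPa
Final effective stress: σ'_f = σ'_0 + Δσ = 69.4 + 12.685 = 82.085 kPa.
Normally consolidated clay, so the full stress increment lies on the virgin compression line:
S_c = C_c·H/(1+e₀)·log₁₀(σ'_f/σ'_0) = 0.39×3/(1+1.09)×log₁₀(82.085/69.4)
    = 0.55981 × 0.072904 = 0.04081 m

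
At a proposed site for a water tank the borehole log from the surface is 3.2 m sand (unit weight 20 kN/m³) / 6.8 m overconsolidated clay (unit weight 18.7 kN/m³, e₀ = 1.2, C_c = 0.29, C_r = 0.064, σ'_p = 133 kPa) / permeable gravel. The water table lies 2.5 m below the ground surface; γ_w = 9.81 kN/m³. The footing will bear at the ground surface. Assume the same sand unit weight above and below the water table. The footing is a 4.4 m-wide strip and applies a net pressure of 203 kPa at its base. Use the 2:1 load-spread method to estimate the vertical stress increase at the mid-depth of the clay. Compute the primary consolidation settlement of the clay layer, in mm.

Mid-depth of clay below the ground surface: z = 3.2 + 6.8/2 = 6.6 m.
Total vertical stress at mid-clay: σ_v = 20×3.2 + 18.7×3.4 = 127.58 kPa.
Pore pressure: u = 9.81×(6.6 − 2.5) = 40.221 kPa.
Initial effective stress: σ'_0 = σ_v − u = 127.58 − 40.221 = 87.359 kPa.
Stress increase at mid-clay by the 2:1 spreading method:
Δσ = qB/(B+z) = 203×4.4/(4.4+6.6) = 81.2 kPa
Final effective stress: σ'_f = 87.359 + 81.2 = 168.56 kPa.
σ'_f = 168.56 > σ'_p = 133 kPa, so the stress path crosses the preconsolidation pressure — recompression up to σ'_p, then virgin compression beyond:
S_c = H/(1+e₀)·[C_r·log₁₀(σ'_p/σ'_0) + C_c·log₁₀(σ'_f/σ'_p)]
    = 6.8/2.2 × [0.064×log₁₀(133/87.359) + 0.29×log₁₀(168.56/133)]
    = 3.0909 × [0.011683 + 0.029842] = 0.1283 m

S_c ≈ 128 mm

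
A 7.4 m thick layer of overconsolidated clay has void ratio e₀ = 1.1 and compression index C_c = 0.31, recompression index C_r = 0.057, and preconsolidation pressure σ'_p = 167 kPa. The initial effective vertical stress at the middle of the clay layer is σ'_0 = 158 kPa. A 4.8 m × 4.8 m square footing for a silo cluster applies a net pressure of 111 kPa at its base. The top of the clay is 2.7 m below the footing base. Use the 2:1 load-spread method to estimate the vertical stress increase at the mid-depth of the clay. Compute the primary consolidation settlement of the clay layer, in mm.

Mid-depth of clay below the footing base: z = 2.7 + 7.4/2 = 6.4 m.
Stress increase at mid-clay by the 2:1 spreading method:
Δσ = qBL/((B+z)(L+z)) = 111×4.8×4.8/((4.8+6.4)(4.8+6.4)) = 20.388 kPa
Final effective stress: σ'_f = 158 + 20.388 = 178.39 kPa.
σ'_f = 178.39 > σ'_p = 167 kPa, so the stress path crosses the preconsolidation pressure — recompression up to σ'_p, then virgin compression beyond:
S_c = H/(1+e₀)·[C_r·log₁₀(σ'_p/σ'_0) + C_c·log₁₀(σ'_f/σ'_p)]
    = 7.4/2.1 × [0.057×log₁₀(167/158) + 0.31×log₁₀(178.39/167)]
    = 3.5238 × [0.0013714 + 0.0088828] = 0.03613 m

S_c ≈ 36.1 mm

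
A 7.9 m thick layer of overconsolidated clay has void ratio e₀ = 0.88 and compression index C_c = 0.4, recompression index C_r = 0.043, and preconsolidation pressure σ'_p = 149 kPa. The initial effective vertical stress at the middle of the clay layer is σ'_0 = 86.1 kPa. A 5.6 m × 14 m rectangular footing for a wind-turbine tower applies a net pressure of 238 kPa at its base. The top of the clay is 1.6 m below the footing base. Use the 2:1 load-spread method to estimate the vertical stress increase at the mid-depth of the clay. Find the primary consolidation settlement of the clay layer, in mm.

S_c ≈ 147 mm

Mid-depth of clay below the footing base: z = 1.6 + 7.9/2 = 5.55 m.
Stress increase at mid-clay by the 2:1 spreading method:
Δσ = qBL/((B+z)(L+z)) = 238×5.6×14/((5.6+5.55)(14+5.55)) = 85.6 kPa
Final effective stress: σ'_f = 86.1 + 85.6 = 171.7 kPa.
σ'_f = 171.7 > σ'_p = 149 kPa, so the stress path crosses the preconsolidation pressure — recompression up to σ'_p, then virgin compression beyond:
S_c = H/(1+e₀)·[C_r·log₁₀(σ'_p/σ'_0) + C_c·log₁₀(σ'_f/σ'_p)]
    = 7.9/1.88 × [0.043×log₁₀(149/86.1) + 0.4×log₁₀(171.7/149)]
    = 4.2021 × [0.010242 + 0.024634] = 0.1466 m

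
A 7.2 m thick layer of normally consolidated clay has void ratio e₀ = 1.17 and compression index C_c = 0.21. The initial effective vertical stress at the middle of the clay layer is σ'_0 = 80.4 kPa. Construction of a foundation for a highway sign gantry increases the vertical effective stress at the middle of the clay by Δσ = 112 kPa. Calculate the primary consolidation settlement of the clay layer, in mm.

S_c ≈ 264 mm

Final effective stress: σ'_f = σ'_0 + Δσ = 80.4 + 112 = 192.4 kPa.
Normally consolidated clay, so the full stress increment lies on the virgin compression line:
S_c = C_c·H/(1+e₀)·log₁₀(σ'_f/σ'_0) = 0.21×7.2/(1+1.17)×log₁₀(192.4/80.4)
    = 0.69677 × 0.37895 = 0.264 m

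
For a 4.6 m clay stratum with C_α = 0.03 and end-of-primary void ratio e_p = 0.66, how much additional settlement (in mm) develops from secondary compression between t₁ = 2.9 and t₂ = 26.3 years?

S_s ≈ 79.6 mm

Secondary compression: S_s = C_α·H/(1+e_p)·log₁₀(t₂/t₁)
S_s = 0.03×4.6/(1+0.66)×log₁₀(26.3/2.9)
    = 0.08313 × 0.9576 = 0.0796 m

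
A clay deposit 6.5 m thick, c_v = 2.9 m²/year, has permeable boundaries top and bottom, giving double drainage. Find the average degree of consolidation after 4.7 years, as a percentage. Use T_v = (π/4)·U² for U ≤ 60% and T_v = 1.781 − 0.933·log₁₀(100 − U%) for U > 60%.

Drainage path length: H_d = H/2 = 3.25 m (double drainage).
T_v = c_v·t/H_d² = 2.9×4.7/3.25² = 1.2904.
T_v = 1.2904 corresponds to the U > 60% branch:
U = 1 − 10^((1.781 − T_v)/0.933)/100 = 0.9664

U ≈ 96.6 %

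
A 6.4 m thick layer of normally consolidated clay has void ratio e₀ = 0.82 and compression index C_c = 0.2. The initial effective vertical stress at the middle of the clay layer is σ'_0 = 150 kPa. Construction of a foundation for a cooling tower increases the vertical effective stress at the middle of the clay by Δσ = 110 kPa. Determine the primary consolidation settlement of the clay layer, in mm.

Final effective stress: σ'_f = σ'_0 + Δσ = 150 + 110 = 260 kPa.
Normally consolidated clay, so the full stress increment lies on the virgin compression line:
S_c = C_c·H/(1+e₀)·log₁₀(σ'_f/σ'_0) = 0.2×6.4/(1+0.82)×log₁₀(260/150)
    = 0.7033 × 0.23888 = 0.168 m

S_c ≈ 168 mm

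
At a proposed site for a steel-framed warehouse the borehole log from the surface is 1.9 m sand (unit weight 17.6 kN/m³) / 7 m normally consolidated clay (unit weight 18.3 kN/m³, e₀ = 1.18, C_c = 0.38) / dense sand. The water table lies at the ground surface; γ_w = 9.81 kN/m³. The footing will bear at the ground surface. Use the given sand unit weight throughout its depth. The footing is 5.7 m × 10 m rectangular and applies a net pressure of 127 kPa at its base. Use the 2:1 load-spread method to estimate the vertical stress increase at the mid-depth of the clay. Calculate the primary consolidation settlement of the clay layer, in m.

S_c ≈ 0.354 m

Mid-depth of clay below the ground surface: z = 1.9 + 7/2 = 5.4 m.
Total vertical stress at mid-clay: σ_v = 17.6×1.9 + 18.3×3.5 = 97.49 kPa.
Pore pressure: u = 9.81×(5.4 − 0) = 52.974 kPa.
Initial effective stress: σ'_0 = σ_v − u = 97.49 − 52.974 = 44.516 kPa.
Stress increase at mid-clay by the 2:1 spreading method:
Δσ = qBL/((B+z)(L+z)) = 127×5.7×10/((5.7+5.4)(10+5.4)) = 42.348 kPa
Final effective stress: σ'_f = σ'_0 + Δσ = 44.516 + 42.348 = 86.864 kPa.
Normally consolidated clay, so the full stress increment lies on the virgin compression line:
S_c = C_c·H/(1+e₀)·log₁₀(σ'_f/σ'_0) = 0.38×7/(1+1.18)×log₁₀(86.864/44.516)
    = 1.2202 × 0.29032 = 0.3542 m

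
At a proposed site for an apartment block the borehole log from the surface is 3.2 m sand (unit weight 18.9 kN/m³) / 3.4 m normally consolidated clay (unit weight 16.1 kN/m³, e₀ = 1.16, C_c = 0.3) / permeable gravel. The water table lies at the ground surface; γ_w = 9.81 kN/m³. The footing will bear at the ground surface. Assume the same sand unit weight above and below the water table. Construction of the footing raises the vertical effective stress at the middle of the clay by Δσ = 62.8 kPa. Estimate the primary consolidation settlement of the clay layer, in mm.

Mid-depth of clay below the ground surface: z = 3.2 + 3.4/2 = 4.9 m.
Total vertical stress at mid-clay: σ_v = 18.9×3.2 + 16.1×1.7 = 87.85 kPa.
Pore pressure: u = 9.81×(4.9 − 0) = 48.069 kPa.
Initial effective stress: σ'_0 = σ_v − u = 87.85 − 48.069 = 39.781 kPa.
Final effective stress: σ'_f = σ'_0 + Δσ = 39.781 + 62.8 = 102.58 kPa.
Normally consolidated clay, so the full stress increment lies on the virgin compression line:
S_c = C_c·H/(1+e₀)·log₁₀(σ'_f/σ'_0) = 0.3×3.4/(1+1.16)×log₁₀(102.58/39.781)
    = 0.47222 × 0.41139 = 0.1943 m

S_c ≈ 194 mm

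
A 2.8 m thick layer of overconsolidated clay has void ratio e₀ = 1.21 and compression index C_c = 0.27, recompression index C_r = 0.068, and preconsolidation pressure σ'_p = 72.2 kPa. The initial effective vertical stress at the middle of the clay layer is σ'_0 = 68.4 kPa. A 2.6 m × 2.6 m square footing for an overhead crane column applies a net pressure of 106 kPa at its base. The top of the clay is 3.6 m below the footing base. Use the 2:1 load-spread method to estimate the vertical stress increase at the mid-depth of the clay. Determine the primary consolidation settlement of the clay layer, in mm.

S_c ≈ 18.8 mm

Mid-depth of clay below the footing base: z = 3.6 + 2.8/2 = 5 m.
Stress increase at mid-clay by the 2:1 spreading method:
Δσ = qBL/((B+z)(L+z)) = 106×2.6×2.6/((2.6+5)(2.6+5)) = 12.406 kPa
Final effective stress: σ'_f = 68.4 + 12.406 = 80.806 kPa.
σ'_f = 80.806 > σ'_p = 72.2 kPa, so the stress path crosses the preconsolidation pressure — recompression up to σ'_p, then virgin compression beyond:
S_c = H/(1+e₀)·[C_r·log₁₀(σ'_p/σ'_0) + C_c·log₁₀(σ'_f/σ'_p)]
    = 2.8/2.21 × [0.068×log₁₀(72.2/68.4) + 0.27×log₁₀(80.806/72.2)]
    = 1.267 × [0.0015967 + 0.013205] = 0.01875 m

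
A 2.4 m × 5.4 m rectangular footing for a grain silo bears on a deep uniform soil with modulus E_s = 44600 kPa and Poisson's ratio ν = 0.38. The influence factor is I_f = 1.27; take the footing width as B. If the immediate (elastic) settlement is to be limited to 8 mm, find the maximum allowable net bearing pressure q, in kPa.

S_e = q·B·(1−ν²)/E_s · I_f  ⇒  q = S_e·E_s / (B·(1−ν²)·I_f).
q = 0.008 × 44600 / (2.4 × 0.8556 × 1.27) = 136.8 kPa

q ≈ 137 kPa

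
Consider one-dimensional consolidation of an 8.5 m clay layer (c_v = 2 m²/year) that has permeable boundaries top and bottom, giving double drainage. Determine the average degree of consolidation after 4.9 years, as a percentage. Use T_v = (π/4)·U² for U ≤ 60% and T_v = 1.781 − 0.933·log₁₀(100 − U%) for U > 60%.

U ≈ 78.7 %

Drainage path length: H_d = H/2 = 4.25 m (double drainage).
T_v = c_v·t/H_d² = 2×4.9/4.25² = 0.54256.
T_v = 0.54256 corresponds to the U > 60% branch:
U = 1 − 10^((1.781 − T_v)/0.933)/100 = 0.7875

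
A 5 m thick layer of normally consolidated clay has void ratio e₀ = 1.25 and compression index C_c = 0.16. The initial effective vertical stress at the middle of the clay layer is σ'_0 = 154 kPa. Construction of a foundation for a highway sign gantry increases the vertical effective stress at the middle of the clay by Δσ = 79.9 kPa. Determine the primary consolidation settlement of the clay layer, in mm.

S_c ≈ 64.5 mm

Final effective stress: σ'_f = σ'_0 + Δσ = 154 + 79.9 = 233.9 kPa.
Normally consolidated clay, so the full stress increment lies on the virgin compression line:
S_c = C_c·H/(1+e₀)·log₁₀(σ'_f/σ'_0) = 0.16×5/(1+1.25)×log₁₀(233.9/154)
    = 0.35556 × 0.18151 = 0.06454 m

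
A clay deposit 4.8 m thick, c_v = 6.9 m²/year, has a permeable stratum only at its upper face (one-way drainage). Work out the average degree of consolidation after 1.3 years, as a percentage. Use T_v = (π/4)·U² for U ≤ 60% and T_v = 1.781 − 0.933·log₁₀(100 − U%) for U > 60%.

U ≈ 69 %

Drainage path length: H_d = H = 4.8 m (single drainage).
T_v = c_v·t/H_d² = 6.9×1.3/4.8² = 0.38932.
T_v = 0.38932 corresponds to the U > 60% branch:
U = 1 − 10^((1.781 − T_v)/0.933)/100 = 0.6898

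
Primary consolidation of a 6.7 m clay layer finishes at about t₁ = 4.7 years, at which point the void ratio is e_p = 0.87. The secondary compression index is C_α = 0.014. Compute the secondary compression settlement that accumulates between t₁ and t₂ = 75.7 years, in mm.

S_s ≈ 60.5 mm

Secondary compression: S_s = C_α·H/(1+e_p)·log₁₀(t₂/t₁)
S_s = 0.014×6.7/(1+0.87)×log₁₀(75.7/4.7)
    = 0.05016 × 1.207 = 0.06054 m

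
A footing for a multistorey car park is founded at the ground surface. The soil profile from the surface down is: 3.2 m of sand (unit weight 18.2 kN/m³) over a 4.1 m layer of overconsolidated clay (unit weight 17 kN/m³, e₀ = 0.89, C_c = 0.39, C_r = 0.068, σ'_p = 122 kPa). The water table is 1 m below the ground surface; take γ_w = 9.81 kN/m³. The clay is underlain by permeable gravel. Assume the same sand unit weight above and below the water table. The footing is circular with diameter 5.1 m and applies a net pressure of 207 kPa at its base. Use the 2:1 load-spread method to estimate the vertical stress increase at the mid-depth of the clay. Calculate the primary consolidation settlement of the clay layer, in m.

Mid-depth of clay below the ground surface: z = 3.2 + 4.1/2 = 5.25 m.
Total vertical stress at mid-clay: σ_v = 18.2×3.2 + 17×2.05 = 93.09 kPa.
Pore pressure: u = 9.81×(5.25 − 1) = 41.693 kPa.
Initial effective stress: σ'_0 = σ_v − u = 93.09 − 41.693 = 51.397 kPa.
Stress increase at mid-clay by the 2:1 spreading method:
Δσ ≈ qD²/(D+z)² = 207×5.1²/(5.1+5.25)² = 50.261 kPa
Final effective stress: σ'_f = 51.397 + 50.261 = 101.66 kPa.
σ'_f = 101.66 ≤ σ'_p = 122 kPa, so the clay remains overconsolidated and only the recompression index applies:
S_c = C_r·H/(1+e₀)·log₁₀(σ'_f/σ'_0) = 0.068×4.1/1.89×log₁₀(101.66/51.397)
    = 0.14751 × 0.29621 = 0.04369 m

S_c ≈ 0.0437 m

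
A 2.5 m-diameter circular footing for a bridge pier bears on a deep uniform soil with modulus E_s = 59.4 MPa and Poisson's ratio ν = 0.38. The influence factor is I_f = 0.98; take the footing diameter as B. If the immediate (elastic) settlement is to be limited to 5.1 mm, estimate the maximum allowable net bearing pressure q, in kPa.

E_s = 59.4 MPa = 59400 kPa.
S_e = q·B·(1−ν²)/E_s · I_f  ⇒  q = S_e·E_s / (B·(1−ν²)·I_f).
q = 0.0051 × 59400 / (2.5 × 0.8556 × 0.98) = 144.5 kPa

q ≈ 145 kPa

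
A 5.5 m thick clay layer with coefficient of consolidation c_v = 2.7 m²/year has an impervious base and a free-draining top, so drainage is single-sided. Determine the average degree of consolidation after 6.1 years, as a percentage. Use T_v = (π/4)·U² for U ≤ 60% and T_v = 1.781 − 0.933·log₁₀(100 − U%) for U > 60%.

U ≈ 78.8 %

Drainage path length: H_d = H = 5.5 m (single drainage).
T_v = c_v·t/H_d² = 2.7×6.1/5.5² = 0.54446.
T_v = 0.54446 corresponds to the U > 60% branch:
U = 1 − 10^((1.781 − T_v)/0.933)/100 = 0.7885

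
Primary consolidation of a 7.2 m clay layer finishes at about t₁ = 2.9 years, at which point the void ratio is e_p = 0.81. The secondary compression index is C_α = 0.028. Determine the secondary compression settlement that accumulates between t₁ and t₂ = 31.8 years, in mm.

S_s ≈ 116 mm

Secondary compression: S_s = C_α·H/(1+e_p)·log₁₀(t₂/t₁)
S_s = 0.028×7.2/(1+0.81)×log₁₀(31.8/2.9)
    = 0.1114 × 1.04 = 0.1158 m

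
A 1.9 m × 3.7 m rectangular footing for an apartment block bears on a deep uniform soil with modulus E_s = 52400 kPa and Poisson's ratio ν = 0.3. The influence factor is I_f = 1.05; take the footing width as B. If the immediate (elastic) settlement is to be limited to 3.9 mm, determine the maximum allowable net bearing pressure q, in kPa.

S_e = q·B·(1−ν²)/E_s · I_f  ⇒  q = S_e·E_s / (B·(1−ν²)·I_f).
q = 0.0039 × 52400 / (1.9 × 0.91 × 1.05) = 112.6 kPa

q ≈ 113 kPa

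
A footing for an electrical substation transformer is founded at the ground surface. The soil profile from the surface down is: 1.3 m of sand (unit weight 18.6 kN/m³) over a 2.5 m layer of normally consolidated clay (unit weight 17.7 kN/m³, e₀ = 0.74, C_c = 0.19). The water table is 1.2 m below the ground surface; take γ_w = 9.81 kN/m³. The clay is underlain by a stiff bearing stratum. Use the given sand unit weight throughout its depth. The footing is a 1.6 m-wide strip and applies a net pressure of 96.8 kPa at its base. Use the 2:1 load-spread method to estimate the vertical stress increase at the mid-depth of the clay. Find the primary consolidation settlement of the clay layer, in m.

Mid-depth of clay below the ground surface: z = 1.3 + 2.5/2 = 2.55 m.
Total vertical stress at mid-clay: σ_v = 18.6×1.3 + 17.7×1.25 = 46.305 kPa.
Pore pressure: u = 9.81×(2.55 − 1.2) = 13.244 kPa.
Initial effective stress: σ'_0 = σ_v − u = 46.305 − 13.244 = 33.061 kPa.
Stress increase at mid-clay by the 2:1 spreading method:
Δσ = qB/(B+z) = 96.8×1.6/(1.6+2.55) = 37.32 kPa
Final effective stress: σ'_f = σ'_0 + Δσ = 33.061 + 37.32 = 70.381 kPa.
Normally consolidated clay, so the full stress increment lies on the virgin compression line:
S_c = C_c·H/(1+e₀)·log₁₀(σ'_f/σ'_0) = 0.19×2.5/(1+0.74)×log₁₀(70.381/33.061)
    = 0.27299 × 0.32814 = 0.08958 m

S_c ≈ 0.0896 m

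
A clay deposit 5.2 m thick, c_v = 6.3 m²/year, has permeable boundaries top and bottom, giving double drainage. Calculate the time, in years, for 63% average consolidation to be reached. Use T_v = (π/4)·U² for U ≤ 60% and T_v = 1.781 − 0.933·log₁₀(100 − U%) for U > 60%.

t ≈ 0.341 years

Drainage path length: H_d = H/2 = 2.6 m (double drainage).
U > 60%: T_v = 1.781 − 0.933·log₁₀(100 − 63) = 0.31787.
t = T_v·H_d²/c_v = 0.31787×2.6²/6.3 = 0.3411 years.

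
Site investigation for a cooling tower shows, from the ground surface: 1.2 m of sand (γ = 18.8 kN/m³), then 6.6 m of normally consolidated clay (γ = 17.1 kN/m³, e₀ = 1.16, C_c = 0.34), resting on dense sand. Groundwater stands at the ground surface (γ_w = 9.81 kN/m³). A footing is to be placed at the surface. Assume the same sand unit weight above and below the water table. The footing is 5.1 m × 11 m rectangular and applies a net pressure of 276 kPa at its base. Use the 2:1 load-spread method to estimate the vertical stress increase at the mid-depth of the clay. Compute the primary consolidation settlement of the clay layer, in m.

Mid-depth of clay below the ground surface: z = 1.2 + 6.6/2 = 4.5 m.
Total vertical stress at mid-clay: σ_v = 18.8×1.2 + 17.1×3.3 = 78.99 kPa.
Pore pressure: u = 9.81×(4.5 − 0) = 44.145 kPa.
Initial effective stress: σ'_0 = σ_v − u = 78.99 − 44.145 = 34.845 kPa.
Stress increase at mid-clay by the 2:1 spreading method:
Δσ = qBL/((B+z)(L+z)) = 276×5.1×11/((5.1+4.5)(11+4.5)) = 104.06 kPa
Final effective stress: σ'_f = σ'_0 + Δσ = 34.845 + 104.06 = 138.91 kPa.
Normally consolidated clay, so the full stress increment lies on the virgin compression line:
S_c = C_c·H/(1+e₀)·log₁₀(σ'_f/σ'_0) = 0.34×6.6/(1+1.16)×log₁₀(138.91/34.845)
    = 1.0389 × 0.60059 = 0.624 m

S_c ≈ 0.624 m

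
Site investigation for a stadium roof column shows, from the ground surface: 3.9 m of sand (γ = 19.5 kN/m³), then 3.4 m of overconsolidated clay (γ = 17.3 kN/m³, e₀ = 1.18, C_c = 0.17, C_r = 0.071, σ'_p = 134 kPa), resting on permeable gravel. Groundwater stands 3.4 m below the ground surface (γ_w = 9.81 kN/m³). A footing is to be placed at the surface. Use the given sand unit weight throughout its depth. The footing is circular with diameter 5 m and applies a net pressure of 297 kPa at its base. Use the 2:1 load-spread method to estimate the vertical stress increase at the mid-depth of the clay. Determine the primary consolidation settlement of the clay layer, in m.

S_c ≈ 0.0355 m

Mid-depth of clay below the ground surface: z = 3.9 + 3.4/2 = 5.6 m.
Total vertical stress at mid-clay: σ_v = 19.5×3.9 + 17.3×1.7 = 105.46 kPa.
Pore pressure: u = 9.81×(5.6 − 3.4) = 21.582 kPa.
Initial effective stress: σ'_0 = σ_v − u = 105.46 − 21.582 = 83.878 kPa.
Stress increase at mid-clay by the 2:1 spreading method:
Δσ ≈ qD²/(D+z)² = 297×5²/(5+5.6)² = 66.082 kPa
Final effective stress: σ'_f = 83.878 + 66.082 = 149.96 kPa.
σ'_f = 149.96 > σ'_p = 134 kPa, so the stress path crosses the preconsolidation pressure — recompression up to σ'_p, then virgin compression beyond:
S_c = H/(1+e₀)·[C_r·log₁₀(σ'_p/σ'_0) + C_c·log₁₀(σ'_f/σ'_p)]
    = 3.4/2.18 × [0.071×log₁₀(134/83.878) + 0.17×log₁₀(149.96/134)]
    = 1.5596 × [0.014445 + 0.008308] = 0.03549 m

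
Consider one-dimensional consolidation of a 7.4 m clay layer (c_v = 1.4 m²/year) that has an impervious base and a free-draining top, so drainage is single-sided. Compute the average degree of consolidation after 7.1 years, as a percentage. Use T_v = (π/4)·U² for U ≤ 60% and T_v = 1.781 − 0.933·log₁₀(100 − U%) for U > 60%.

Drainage path length: H_d = H = 7.4 m (single drainage).
T_v = c_v·t/H_d² = 1.4×7.1/7.4² = 0.18152.
T_v = 0.18152 corresponds to the U ≤ 60% branch:
U = √(4T_v/π) = 0.4807

U ≈ 48.1 %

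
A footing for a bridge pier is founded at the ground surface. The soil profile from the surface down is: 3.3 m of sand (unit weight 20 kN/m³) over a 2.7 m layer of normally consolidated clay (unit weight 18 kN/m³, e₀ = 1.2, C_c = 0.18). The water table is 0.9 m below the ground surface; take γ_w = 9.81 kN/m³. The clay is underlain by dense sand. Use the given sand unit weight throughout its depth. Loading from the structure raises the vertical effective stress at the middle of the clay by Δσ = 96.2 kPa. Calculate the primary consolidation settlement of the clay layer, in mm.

S_c ≈ 98.7 mm

Mid-depth of clay below the ground surface: z = 3.3 + 2.7/2 = 4.65 m.
Total vertical stress at mid-clay: σ_v = 20×3.3 + 18×1.35 = 90.3 kPa.
Pore pressure: u = 9.81×(4.65 − 0.9) = 36.788 kPa.
Initial effective stress: σ'_0 = σ_v − u = 90.3 − 36.788 = 53.512 kPa.
Final effective stress: σ'_f = σ'_0 + Δσ = 53.512 + 96.2 = 149.71 kPa.
Normally consolidated clay, so the full stress increment lies on the virgin compression line:
S_c = C_c·H/(1+e₀)·log₁₀(σ'_f/σ'_0) = 0.18×2.7/(1+1.2)×log₁₀(149.71/53.512)
    = 0.22091 × 0.4468 = 0.0987 m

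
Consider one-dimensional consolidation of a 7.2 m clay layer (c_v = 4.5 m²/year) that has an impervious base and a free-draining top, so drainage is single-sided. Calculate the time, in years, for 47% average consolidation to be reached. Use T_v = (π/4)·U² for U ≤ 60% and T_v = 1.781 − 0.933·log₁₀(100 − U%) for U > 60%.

Drainage path length: H_d = H = 7.2 m (single drainage).
U ≤ 60%: T_v = (π/4)·U² = (π/4)×0.47² = 0.17349.
t = T_v·H_d²/c_v = 0.17349×7.2²/4.5 = 1.999 years.

t ≈ 2 years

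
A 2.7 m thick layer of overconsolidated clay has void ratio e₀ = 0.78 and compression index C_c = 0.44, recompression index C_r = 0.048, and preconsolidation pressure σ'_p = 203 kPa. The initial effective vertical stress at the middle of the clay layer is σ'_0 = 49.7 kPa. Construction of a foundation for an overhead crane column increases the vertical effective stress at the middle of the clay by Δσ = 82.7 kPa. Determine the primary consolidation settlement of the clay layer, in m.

Final effective stress: σ'_f = 49.7 + 82.7 = 132.4 kPa.
σ'_f = 132.4 ≤ σ'_p = 203 kPa, so the clay remains overconsolidated and only the recompression index applies:
S_c = C_r·H/(1+e₀)·log₁₀(σ'_f/σ'_0) = 0.048×2.7/1.78×log₁₀(132.4/49.7)
    = 0.072811 × 0.42553 = 0.03098 m

S_c ≈ 0.031 m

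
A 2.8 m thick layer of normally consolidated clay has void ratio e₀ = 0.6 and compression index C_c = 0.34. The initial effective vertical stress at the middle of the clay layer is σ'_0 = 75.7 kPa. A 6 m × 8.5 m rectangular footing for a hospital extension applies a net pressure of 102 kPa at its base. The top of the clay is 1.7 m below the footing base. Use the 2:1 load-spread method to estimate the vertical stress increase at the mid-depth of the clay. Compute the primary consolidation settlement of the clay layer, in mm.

S_c ≈ 130 mm

Mid-depth of clay below the footing base: z = 1.7 + 2.8/2 = 3.1 m.
Stress increase at mid-clay by the 2:1 spreading method:
Δσ = qBL/((B+z)(L+z)) = 102×6×8.5/((6+3.1)(8.5+3.1)) = 49.28 kPa
Final effective stress: σ'_f = σ'_0 + Δσ = 75.7 + 49.28 = 124.98 kPa.
Normally consolidated clay, so the full stress increment lies on the virgin compression line:
S_c = C_c·H/(1+e₀)·log₁₀(σ'_f/σ'_0) = 0.34×2.8/(1+0.6)×log₁₀(124.98/75.7)
    = 0.595 × 0.21774 = 0.1296 m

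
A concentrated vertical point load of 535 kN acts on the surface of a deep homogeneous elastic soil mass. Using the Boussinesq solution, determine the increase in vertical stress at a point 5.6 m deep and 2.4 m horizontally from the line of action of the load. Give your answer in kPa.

Δσ_z ≈ 5.34 kPa

Boussinesq vertical stress below a point load on an elastic half-space:
Δσ_z = 3P/(2πz²) · [1 + (r/z)²]^(−5/2)
r/z = 2.4/5.6 = 0.42857; [1+(r/z)²]^(−5/2) = 0.65602.
Δσ_z = 3×535/(2π×5.6²) × 0.65602 = 8.1455 × 0.65602 = 5.344 kPa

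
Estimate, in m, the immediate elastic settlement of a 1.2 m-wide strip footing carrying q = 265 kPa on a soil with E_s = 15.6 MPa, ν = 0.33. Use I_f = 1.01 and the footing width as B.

Immediate (elastic) settlement: S_e = q·B·(1−ν²)/E_s · I_f.
E_s = 15.6 MPa = 15600 kPa.
S_e = 265 × 1.2 × (1 − 0.33²) / 15600 × 1.01
    = 265 × 1.2 × 0.8911 / 15600 × 1.01
    = 0.01835 m

S_e ≈ 0.0183 m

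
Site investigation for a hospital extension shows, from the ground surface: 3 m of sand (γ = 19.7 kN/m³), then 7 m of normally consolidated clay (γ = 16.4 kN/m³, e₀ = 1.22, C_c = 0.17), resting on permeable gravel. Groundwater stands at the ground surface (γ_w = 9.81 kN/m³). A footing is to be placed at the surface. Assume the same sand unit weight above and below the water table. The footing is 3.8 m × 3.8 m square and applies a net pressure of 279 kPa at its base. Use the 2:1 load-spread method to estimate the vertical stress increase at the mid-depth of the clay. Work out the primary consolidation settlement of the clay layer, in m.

Mid-depth of clay below the ground surface: z = 3 + 7/2 = 6.5 m.
Total vertical stress at mid-clay: σ_v = 19.7×3 + 16.4×3.5 = 116.5 kPa.
Pore pressure: u = 9.81×(6.5 − 0) = 63.765 kPa.
Initial effective stress: σ'_0 = σ_v − u = 116.5 − 63.765 = 52.735 kPa.
Stress increase at mid-clay by the 2:1 spreading method:
Δσ = qBL/((B+z)(L+z)) = 279×3.8×3.8/((3.8+6.5)(3.8+6.5)) = 37.975 kPa
Final effective stress: σ'_f = σ'_0 + Δσ = 52.735 + 37.975 = 90.71 kPa.
Normally consolidated clay, so the full stress increment lies on the virgin compression line:
S_c = C_c·H/(1+e₀)·log₁₀(σ'_f/σ'_0) = 0.17×7/(1+1.22)×log₁₀(90.71/52.735)
    = 0.53604 × 0.23556 = 0.1263 m

S_c ≈ 0.126 m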